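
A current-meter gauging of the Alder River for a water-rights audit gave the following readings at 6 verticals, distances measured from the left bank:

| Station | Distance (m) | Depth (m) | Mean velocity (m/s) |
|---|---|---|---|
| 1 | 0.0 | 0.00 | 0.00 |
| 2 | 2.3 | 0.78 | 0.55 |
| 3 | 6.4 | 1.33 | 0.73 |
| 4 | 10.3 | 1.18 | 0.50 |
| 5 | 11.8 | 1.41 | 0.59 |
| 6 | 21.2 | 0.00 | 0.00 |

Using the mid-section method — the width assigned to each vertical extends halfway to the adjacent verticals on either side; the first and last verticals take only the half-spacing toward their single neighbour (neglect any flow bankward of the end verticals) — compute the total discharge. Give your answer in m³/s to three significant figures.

11.4 m³/s

w_2 = (6.4 − 0.0)/2 = 3.2 m; q_2 = 0.55 × 0.78 × 3.2 = 1.373 m³/s
w_3 = (10.3 − 2.3)/2 = 4 m; q_3 = 0.73 × 1.33 × 4 = 3.884 m³/s
w_4 = (11.8 − 6.4)/2 = 2.7 m; q_4 = 0.50 × 1.18 × 2.7 = 1.593 m³/s
w_5 = (21.2 − 10.3)/2 = 5.45 m; q_5 = 0.59 × 1.41 × 5.45 = 4.534 m³/s
Stations 1, 6 contribute zero (depth or velocity is 0).
Q = Σ qᵢ = 11.38 m³/s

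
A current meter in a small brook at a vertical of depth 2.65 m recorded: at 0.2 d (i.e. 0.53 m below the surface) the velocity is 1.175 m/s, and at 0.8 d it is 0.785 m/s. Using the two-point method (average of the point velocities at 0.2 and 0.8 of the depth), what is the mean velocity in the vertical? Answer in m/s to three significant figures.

0.980 m/s

v̄ = (1.175 + 0.785) / 2 = 0.9800 m/s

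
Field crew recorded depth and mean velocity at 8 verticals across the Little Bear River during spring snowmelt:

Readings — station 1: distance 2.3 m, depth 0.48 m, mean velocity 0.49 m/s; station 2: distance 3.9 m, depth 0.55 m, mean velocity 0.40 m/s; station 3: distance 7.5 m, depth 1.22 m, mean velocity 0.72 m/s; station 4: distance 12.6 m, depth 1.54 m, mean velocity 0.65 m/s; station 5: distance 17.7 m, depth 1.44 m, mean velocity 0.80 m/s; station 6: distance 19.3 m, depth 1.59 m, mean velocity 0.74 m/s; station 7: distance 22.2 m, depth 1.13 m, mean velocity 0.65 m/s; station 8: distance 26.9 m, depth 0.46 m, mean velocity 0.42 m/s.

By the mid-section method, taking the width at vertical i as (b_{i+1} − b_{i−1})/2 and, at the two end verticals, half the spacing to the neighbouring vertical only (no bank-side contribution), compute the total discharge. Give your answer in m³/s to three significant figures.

w_1 = (3.9 − 2.3)/2 = 0.8 m; q_1 = 0.49 × 0.48 × 0.8 = 0.1882 m³/s
w_2 = (7.5 − 2.3)/2 = 2.6 m; q_2 = 0.40 × 0.55 × 2.6 = 0.5720 m³/s
w_3 = (12.6 − 3.9)/2 = 4.35 m; q_3 = 0.72 × 1.22 × 4.35 = 3.821 m³/s
w_4 = (17.7 − 7.5)/2 = 5.1 m; q_4 = 0.65 × 1.54 × 5.1 = 5.105 m³/s
w_5 = (19.3 − 12.6)/2 = 3.35 m; q_5 = 0.80 × 1.44 × 3.35 = 3.859 m³/s
w_6 = (22.2 − 17.7)/2 = 2.25 m; q_6 = 0.74 × 1.59 × 2.25 = 2.647 m³/s
w_7 = (26.9 − 19.3)/2 = 3.8 m; q_7 = 0.65 × 1.13 × 3.8 = 2.791 m³/s
w_8 = (26.9 − 22.2)/2 = 2.35 m; q_8 = 0.42 × 0.46 × 2.35 = 0.4540 m³/s
Q = Σ qᵢ = 19.44 m³/s

19.4 m³/s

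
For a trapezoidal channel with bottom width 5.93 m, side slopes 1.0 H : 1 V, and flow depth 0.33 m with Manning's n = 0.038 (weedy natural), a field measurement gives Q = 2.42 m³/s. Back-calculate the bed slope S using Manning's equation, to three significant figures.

A = (b + z·y)·y = (5.93 + 1.0×0.33)×0.33 = 2.066 m²
P = b + 2y√(1+z²) = 5.93 + 2×0.33×√(1+1.0²) = 6.863 m
R = A/P = 2.066/6.863 = 0.3010 m
S = (Q·n / (1·A·R^(2/3)))² = (2.42×0.038 / (1×2.066×0.4491))² = 0.009824

0.00982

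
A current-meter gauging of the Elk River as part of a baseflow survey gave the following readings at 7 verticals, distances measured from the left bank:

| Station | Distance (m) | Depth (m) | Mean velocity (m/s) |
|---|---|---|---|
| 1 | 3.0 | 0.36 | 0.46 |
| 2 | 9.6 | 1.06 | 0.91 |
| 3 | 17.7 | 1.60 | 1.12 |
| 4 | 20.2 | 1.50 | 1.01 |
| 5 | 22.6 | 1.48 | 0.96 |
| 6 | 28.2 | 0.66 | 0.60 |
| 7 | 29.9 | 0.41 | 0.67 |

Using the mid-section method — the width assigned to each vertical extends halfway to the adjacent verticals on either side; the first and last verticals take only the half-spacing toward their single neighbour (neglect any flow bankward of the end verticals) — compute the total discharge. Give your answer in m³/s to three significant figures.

28.2 m³/s

w_1 = (9.6 − 3.0)/2 = 3.3 m; q_1 = 0.46 × 0.36 × 3.3 = 0.5465 m³/s
w_2 = (17.7 − 3.0)/2 = 7.35 m; q_2 = 0.91 × 1.06 × 7.35 = 7.090 m³/s
w_3 = (20.2 − 9.6)/2 = 5.3 m; q_3 = 1.12 × 1.60 × 5.3 = 9.498 m³/s
w_4 = (22.6 − 17.7)/2 = 2.45 m; q_4 = 1.01 × 1.50 × 2.45 = 3.712 m³/s
w_5 = (28.2 − 20.2)/2 = 4 m; q_5 = 0.96 × 1.48 × 4 = 5.683 m³/s
w_6 = (29.9 − 22.6)/2 = 3.65 m; q_6 = 0.60 × 0.66 × 3.65 = 1.445 m³/s
w_7 = (29.9 − 28.2)/2 = 0.85 m; q_7 = 0.67 × 0.41 × 0.85 = 0.2335 m³/s
Q = Σ qᵢ = 28.21 m³/s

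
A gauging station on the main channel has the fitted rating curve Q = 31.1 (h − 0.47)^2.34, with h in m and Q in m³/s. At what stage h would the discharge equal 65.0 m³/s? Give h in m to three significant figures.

h − h₀ = (Q/C)^(1/b) = (65.0/31.1)^(1/2.34) = 1.370 m
h = 0.47 + 1.370 = 1.840 m

1.84 m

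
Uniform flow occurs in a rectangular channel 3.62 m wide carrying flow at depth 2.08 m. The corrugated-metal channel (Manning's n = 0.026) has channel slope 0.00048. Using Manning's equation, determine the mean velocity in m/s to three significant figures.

A = b·y = 3.62 × 2.08 = 7.530 m²
P = b + 2y = 3.62 + 2×2.08 = 7.780 m
R = A/P = 7.530/7.780 = 0.9678 m
Q = (1/n)·A·R^(2/3)·S^(1/2) = (1/0.026) × 7.530 × 0.9678^(2/3) × 0.00048^(1/2) = 6.208 m³/s
V = Q/A = 6.208/7.530 = 0.8245 m/s

0.824 m/s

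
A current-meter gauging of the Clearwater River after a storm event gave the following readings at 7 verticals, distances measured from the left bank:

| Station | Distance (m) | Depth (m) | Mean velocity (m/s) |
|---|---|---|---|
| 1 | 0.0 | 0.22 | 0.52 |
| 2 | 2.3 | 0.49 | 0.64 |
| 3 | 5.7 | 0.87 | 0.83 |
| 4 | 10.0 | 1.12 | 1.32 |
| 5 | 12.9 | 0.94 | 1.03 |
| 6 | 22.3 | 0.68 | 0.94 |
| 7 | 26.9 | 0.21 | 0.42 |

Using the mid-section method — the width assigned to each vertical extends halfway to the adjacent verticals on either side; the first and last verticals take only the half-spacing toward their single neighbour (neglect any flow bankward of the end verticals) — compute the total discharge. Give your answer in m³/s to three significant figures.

19.8 m³/s

w_1 = (2.3 − 0.0)/2 = 1.15 m; q_1 = 0.52 × 0.22 × 1.15 = 0.1316 m³/s
w_2 = (5.7 − 0.0)/2 = 2.85 m; q_2 = 0.64 × 0.49 × 2.85 = 0.8938 m³/s
w_3 = (10.0 − 2.3)/2 = 3.85 m; q_3 = 0.83 × 0.87 × 3.85 = 2.780 m³/s
w_4 = (12.9 − 5.7)/2 = 3.6 m; q_4 = 1.32 × 1.12 × 3.6 = 5.322 m³/s
w_5 = (22.3 − 10.0)/2 = 6.15 m; q_5 = 1.03 × 0.94 × 6.15 = 5.954 m³/s
w_6 = (26.9 − 12.9)/2 = 7 m; q_6 = 0.94 × 0.68 × 7 = 4.474 m³/s
w_7 = (26.9 − 22.3)/2 = 2.3 m; q_7 = 0.42 × 0.21 × 2.3 = 0.2029 m³/s
Q = Σ qᵢ = 19.76 m³/s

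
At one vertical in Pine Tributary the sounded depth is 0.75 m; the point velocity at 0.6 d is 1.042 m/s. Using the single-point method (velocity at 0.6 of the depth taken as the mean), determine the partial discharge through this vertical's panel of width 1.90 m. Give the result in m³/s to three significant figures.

v̄ = v₀.₆ = 1.042 m/s
q = v̄ × d × w = 1.042 × 0.75 × 1.90 = 1.485 m³/s

1.48 m³/s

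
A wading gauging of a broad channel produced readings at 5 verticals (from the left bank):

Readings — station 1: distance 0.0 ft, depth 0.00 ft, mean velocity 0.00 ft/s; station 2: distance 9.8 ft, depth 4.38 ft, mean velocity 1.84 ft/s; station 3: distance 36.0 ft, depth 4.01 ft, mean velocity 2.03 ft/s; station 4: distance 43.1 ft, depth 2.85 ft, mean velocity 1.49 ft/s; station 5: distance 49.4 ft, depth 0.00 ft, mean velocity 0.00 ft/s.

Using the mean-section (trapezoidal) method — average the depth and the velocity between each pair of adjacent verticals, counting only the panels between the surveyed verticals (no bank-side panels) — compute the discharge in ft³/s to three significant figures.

282 ft³/s

Panel 1-2: Δb = 9.8 ft, d̄ = (0.00+4.38)/2 = 2.19, v̄ = (0.00+1.84)/2 = 0.92 → q = 9.8×2.19×0.92 = 19.75 ft³/s
Panel 2-3: Δb = 26.2 ft, d̄ = (4.38+4.01)/2 = 4.195, v̄ = (1.84+2.03)/2 = 1.935 → q = 26.2×4.195×1.935 = 212.7 ft³/s
Panel 3-4: Δb = 7.1 ft, d̄ = (4.01+2.85)/2 = 3.43, v̄ = (2.03+1.49)/2 = 1.76 → q = 7.1×3.43×1.76 = 42.86 ft³/s
Panel 4-5: Δb = 6.3 ft, d̄ = (2.85+0.00)/2 = 1.425, v̄ = (1.49+0.00)/2 = 0.745 → q = 6.3×1.425×0.745 = 6.688 ft³/s
Q = Σ q = 282.0 ft³/s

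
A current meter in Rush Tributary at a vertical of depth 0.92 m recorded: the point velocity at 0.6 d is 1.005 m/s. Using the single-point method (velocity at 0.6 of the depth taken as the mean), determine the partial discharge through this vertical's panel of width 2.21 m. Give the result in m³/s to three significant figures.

2.04 m³/s

v̄ = v₀.₆ = 1.005 m/s
q = v̄ × d × w = 1.005 × 0.92 × 2.21 = 2.043 m³/s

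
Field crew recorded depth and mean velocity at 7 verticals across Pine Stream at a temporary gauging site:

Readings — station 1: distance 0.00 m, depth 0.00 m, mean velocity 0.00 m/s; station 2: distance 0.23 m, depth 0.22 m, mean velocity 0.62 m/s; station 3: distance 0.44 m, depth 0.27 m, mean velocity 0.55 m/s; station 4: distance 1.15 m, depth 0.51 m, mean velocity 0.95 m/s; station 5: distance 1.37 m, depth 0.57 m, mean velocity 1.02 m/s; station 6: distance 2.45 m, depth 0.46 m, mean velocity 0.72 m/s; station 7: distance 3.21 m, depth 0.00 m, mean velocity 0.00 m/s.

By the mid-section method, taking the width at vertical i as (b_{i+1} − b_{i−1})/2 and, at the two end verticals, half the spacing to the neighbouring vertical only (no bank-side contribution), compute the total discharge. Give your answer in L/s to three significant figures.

1010 L/s

w_2 = (0.44 − 0.00)/2 = 0.22 m; q_2 = 0.62 × 0.22 × 0.22 = 0.03001 m³/s
w_3 = (1.15 − 0.23)/2 = 0.46 m; q_3 = 0.55 × 0.27 × 0.46 = 0.06831 m³/s
w_4 = (1.37 − 0.44)/2 = 0.465 m; q_4 = 0.95 × 0.51 × 0.465 = 0.2253 m³/s
w_5 = (2.45 − 1.15)/2 = 0.65 m; q_5 = 1.02 × 0.57 × 0.65 = 0.3779 m³/s
w_6 = (3.21 − 1.37)/2 = 0.92 m; q_6 = 0.72 × 0.46 × 0.92 = 0.3047 m³/s
Stations 1, 7 contribute zero (depth or velocity is 0).
Q = Σ qᵢ = 1.006 m³/s
= 1.006 × 1000 = 1006 L/s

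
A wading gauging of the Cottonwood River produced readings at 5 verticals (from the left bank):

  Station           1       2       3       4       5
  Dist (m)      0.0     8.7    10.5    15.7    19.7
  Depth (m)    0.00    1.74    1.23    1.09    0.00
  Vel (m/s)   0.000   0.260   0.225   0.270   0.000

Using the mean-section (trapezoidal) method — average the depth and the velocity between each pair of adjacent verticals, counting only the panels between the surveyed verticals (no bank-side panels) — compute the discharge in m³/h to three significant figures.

Panel 1-2: Δb = 8.7 m, d̄ = (0.00+1.74)/2 = 0.87, v̄ = (0.000+0.260)/2 = 0.13 → q = 8.7×0.87×0.13 = 0.9840 m³/s
Panel 2-3: Δb = 1.8 m, d̄ = (1.74+1.23)/2 = 1.485, v̄ = (0.260+0.225)/2 = 0.2425 → q = 1.8×1.485×0.2425 = 0.6482 m³/s
Panel 3-4: Δb = 5.2 m, d̄ = (1.23+1.09)/2 = 1.16, v̄ = (0.225+0.270)/2 = 0.2475 → q = 5.2×1.16×0.2475 = 1.493 m³/s
Panel 4-5: Δb = 4 m, d̄ = (1.09+0.00)/2 = 0.545, v̄ = (0.270+0.000)/2 = 0.135 → q = 4×0.545×0.135 = 0.2943 m³/s
Q = Σ q = 3.419 m³/s
= 3.419 × 3600 = 12310 m³/h

12300 m³/h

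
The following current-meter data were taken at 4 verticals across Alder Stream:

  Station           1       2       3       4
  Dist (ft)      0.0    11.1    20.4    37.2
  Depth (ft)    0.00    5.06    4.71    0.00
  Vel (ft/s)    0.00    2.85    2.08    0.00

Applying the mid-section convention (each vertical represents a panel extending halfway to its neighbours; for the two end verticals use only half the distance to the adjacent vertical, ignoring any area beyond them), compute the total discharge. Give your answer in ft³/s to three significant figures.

w_2 = (20.4 − 0.0)/2 = 10.2 ft; q_2 = 2.85 × 5.06 × 10.2 = 147.1 ft³/s
w_3 = (37.2 − 11.1)/2 = 13.05 ft; q_3 = 2.08 × 4.71 × 13.05 = 127.8 ft³/s
Stations 1, 4 contribute zero (depth or velocity is 0).
Q = Σ qᵢ = 274.9 ft³/s

275 ft³/s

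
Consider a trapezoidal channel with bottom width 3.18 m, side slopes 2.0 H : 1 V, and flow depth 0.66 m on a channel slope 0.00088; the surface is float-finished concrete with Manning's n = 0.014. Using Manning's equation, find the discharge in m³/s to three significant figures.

3.88 m³/s

A = (b + z·y)·y = (3.18 + 2.0×0.66)×0.66 = 2.970 m²
P = b + 2y√(1+z²) = 3.18 + 2×0.66×√(1+2.0²) = 6.132 m
R = A/P = 2.970/6.132 = 0.4844 m
Q = (1/n)·A·R^(2/3)·S^(1/2) = (1/0.014) × 2.970 × 0.4844^(2/3) × 0.00088^(1/2) = 3.881 m³/s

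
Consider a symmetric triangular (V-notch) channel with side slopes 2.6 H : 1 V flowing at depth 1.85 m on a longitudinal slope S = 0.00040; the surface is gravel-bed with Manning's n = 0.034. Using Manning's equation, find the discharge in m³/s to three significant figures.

A = z·y² = 2.6×1.85² = 8.899 m²
P = 2y√(1+z²) = 2×1.85×√(1+2.6²) = 10.31 m
R = A/P = 8.899/10.31 = 0.8633 m
Q = (1/n)·A·R^(2/3)·S^(1/2) = (1/0.034) × 8.899 × 0.8633^(2/3) × 0.00040^(1/2) = 4.746 m³/s

4.75 m³/s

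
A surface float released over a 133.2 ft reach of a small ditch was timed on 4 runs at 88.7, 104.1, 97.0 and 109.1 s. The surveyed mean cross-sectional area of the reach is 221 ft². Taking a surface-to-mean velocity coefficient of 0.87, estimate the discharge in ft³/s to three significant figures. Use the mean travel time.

t̄ = (88.7 + 104.1 + 97.0 + 109.1) / 4 = 99.725 s
v_surface = L / t̄ = 133.2 / 99.725 = 1.336 ft/s
v_mean = 0.87 × 1.336 = 1.162 ft/s
Q = A × v_mean = 221 × 1.162 = 256.8 ft³/s

257 ft³/s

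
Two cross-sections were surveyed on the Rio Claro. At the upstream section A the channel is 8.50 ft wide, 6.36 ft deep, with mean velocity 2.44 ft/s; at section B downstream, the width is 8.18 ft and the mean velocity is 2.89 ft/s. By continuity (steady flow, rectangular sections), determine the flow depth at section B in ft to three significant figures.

Q = A₁V₁ = (8.50×6.36) × 2.44 = 131.9 ft³/s
d₂ = Q/(b₂ V₂) = 131.9/(8.18×2.89) = 5.580 ft

5.58 ft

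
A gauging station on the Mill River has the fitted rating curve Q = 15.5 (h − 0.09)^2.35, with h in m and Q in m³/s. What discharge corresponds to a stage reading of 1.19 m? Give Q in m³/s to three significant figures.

19.4 m³/s

Q = 15.5 × (1.19 − 0.09)^2.35 = 15.5 × 1.1^2.35 = 19.39 m³/s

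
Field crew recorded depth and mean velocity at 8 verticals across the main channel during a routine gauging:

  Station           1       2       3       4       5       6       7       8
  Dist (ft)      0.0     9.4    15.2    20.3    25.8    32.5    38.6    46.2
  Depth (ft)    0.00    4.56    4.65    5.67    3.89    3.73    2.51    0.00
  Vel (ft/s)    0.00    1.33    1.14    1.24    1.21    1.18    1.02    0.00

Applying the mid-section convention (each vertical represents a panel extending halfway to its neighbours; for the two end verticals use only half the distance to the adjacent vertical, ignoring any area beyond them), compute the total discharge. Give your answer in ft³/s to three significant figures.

w_2 = (15.2 − 0.0)/2 = 7.6 ft; q_2 = 1.33 × 4.56 × 7.6 = 46.09 ft³/s
w_3 = (20.3 − 9.4)/2 = 5.45 ft; q_3 = 1.14 × 4.65 × 5.45 = 28.89 ft³/s
w_4 = (25.8 − 15.2)/2 = 5.3 ft; q_4 = 1.24 × 5.67 × 5.3 = 37.26 ft³/s
w_5 = (32.5 − 20.3)/2 = 6.1 ft; q_5 = 1.21 × 3.89 × 6.1 = 28.71 ft³/s
w_6 = (38.6 − 25.8)/2 = 6.4 ft; q_6 = 1.18 × 3.73 × 6.4 = 28.17 ft³/s
w_7 = (46.2 − 32.5)/2 = 6.85 ft; q_7 = 1.02 × 2.51 × 6.85 = 17.54 ft³/s
Stations 1, 8 contribute zero (depth or velocity is 0).
Q = Σ qᵢ = 186.7 ft³/s

187 ft³/s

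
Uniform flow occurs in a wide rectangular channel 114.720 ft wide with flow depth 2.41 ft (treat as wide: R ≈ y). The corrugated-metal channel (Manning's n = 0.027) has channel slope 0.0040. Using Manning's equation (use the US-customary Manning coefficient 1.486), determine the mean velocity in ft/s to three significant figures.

6.26 ft/s

A = b·y = 114.720 × 2.41 = 276.5 ft²
Wide channel: R ≈ y = 2.41 ft
Q = (1.486/n)·A·R^(2/3)·S^(1/2) = (1.486/0.027) × 276.5 × 2.410^(2/3) × 0.0040^(1/2) = 1730 ft³/s
V = Q/A = 1730/276.5 = 6.257 ft/s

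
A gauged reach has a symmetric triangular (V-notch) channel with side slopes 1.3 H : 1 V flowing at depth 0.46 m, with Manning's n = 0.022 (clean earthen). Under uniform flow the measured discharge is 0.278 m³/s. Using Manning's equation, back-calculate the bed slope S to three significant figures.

A = z·y² = 1.3×0.46² = 0.2751 m²
P = 2y√(1+z²) = 2×0.46×√(1+1.3²) = 1.509 m
R = A/P = 0.2751/1.509 = 0.1823 m
S = (Q·n / (1·A·R^(2/3)))² = (0.278×0.022 / (1×0.2751×0.3215))² = 0.004782

0.00478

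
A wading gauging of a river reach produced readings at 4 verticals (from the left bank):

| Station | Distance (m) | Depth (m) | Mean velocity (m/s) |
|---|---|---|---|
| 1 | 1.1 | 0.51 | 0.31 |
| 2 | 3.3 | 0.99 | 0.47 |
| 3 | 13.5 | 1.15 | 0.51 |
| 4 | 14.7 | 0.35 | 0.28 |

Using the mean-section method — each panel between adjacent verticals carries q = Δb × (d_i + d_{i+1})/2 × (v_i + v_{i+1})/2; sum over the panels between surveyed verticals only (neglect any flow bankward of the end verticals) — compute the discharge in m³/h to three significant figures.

22800 m³/h

Panel 1-2: Δb = 2.2 m, d̄ = (0.51+0.99)/2 = 0.75, v̄ = (0.31+0.47)/2 = 0.39 → q = 2.2×0.75×0.39 = 0.6435 m³/s
Panel 2-3: Δb = 10.2 m, d̄ = (0.99+1.15)/2 = 1.07, v̄ = (0.47+0.51)/2 = 0.49 → q = 10.2×1.07×0.49 = 5.348 m³/s
Panel 3-4: Δb = 1.2 m, d̄ = (1.15+0.35)/2 = 0.75, v̄ = (0.51+0.28)/2 = 0.395 → q = 1.2×0.75×0.395 = 0.3555 m³/s
Q = Σ q = 6.347 m³/s
= 6.347 × 3600 = 22850 m³/h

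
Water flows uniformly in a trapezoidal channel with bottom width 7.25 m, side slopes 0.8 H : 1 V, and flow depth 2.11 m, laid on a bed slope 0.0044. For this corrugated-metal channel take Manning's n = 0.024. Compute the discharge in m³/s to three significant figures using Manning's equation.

A = (b + z·y)·y = (7.25 + 0.8×2.11)×2.11 = 18.86 m²
P = b + 2y√(1+z²) = 7.25 + 2×2.11×√(1+0.8²) = 12.65 m
R = A/P = 18.86/12.65 = 1.490 m
Q = (1/n)·A·R^(2/3)·S^(1/2) = (1/0.024) × 18.86 × 1.490^(2/3) × 0.0044^(1/2) = 68.01 m³/s

68.0 m³/s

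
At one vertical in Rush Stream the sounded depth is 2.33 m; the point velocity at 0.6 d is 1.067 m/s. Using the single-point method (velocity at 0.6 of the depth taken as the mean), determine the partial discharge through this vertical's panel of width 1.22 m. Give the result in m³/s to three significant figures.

3.03 m³/s

v̄ = v₀.₆ = 1.067 m/s
q = v̄ × d × w = 1.067 × 2.33 × 1.22 = 3.033 m³/s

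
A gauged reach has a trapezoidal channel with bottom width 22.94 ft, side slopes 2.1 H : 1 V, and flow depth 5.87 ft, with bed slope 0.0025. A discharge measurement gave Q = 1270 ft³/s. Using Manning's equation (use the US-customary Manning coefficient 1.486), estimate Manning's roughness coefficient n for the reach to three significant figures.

A = (b + z·y)·y = (22.94 + 2.1×5.87)×5.87 = 207.0 ft²
P = b + 2y√(1+z²) = 22.94 + 2×5.87×√(1+2.1²) = 50.25 ft
R = A/P = 207.0/50.25 = 4.120 ft
n = (1.486/Q)·A·R^(2/3)·S^(1/2) = (1.486/1270) × 207.0 × 2.570 × 0.05000 = 0.03113

0.0311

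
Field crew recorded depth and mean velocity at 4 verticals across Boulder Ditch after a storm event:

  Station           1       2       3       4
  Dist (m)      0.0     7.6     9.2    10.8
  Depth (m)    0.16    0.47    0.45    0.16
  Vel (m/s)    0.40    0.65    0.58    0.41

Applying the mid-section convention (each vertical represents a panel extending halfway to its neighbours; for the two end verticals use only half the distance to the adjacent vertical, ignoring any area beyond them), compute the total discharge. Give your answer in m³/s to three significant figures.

2.12 m³/s

w_1 = (7.6 − 0.0)/2 = 3.8 m; q_1 = 0.40 × 0.16 × 3.8 = 0.2432 m³/s
w_2 = (9.2 − 0.0)/2 = 4.6 m; q_2 = 0.65 × 0.47 × 4.6 = 1.405 m³/s
w_3 = (10.8 − 7.6)/2 = 1.6 m; q_3 = 0.58 × 0.45 × 1.6 = 0.4176 m³/s
w_4 = (10.8 − 9.2)/2 = 0.8 m; q_4 = 0.41 × 0.16 × 0.8 = 0.05248 m³/s
Q = Σ qᵢ = 2.119 m³/s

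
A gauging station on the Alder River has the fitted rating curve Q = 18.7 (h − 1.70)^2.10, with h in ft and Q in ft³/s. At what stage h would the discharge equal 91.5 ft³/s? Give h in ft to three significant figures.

h − h₀ = (Q/C)^(1/b) = (91.5/18.7)^(1/2.10) = 2.130 ft
h = 1.70 + 2.130 = 3.830 ft

3.83 ft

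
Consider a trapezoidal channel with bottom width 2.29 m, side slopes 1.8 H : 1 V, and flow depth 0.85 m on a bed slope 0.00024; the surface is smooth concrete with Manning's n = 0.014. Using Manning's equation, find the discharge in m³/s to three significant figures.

2.44 m³/s

A = (b + z·y)·y = (2.29 + 1.8×0.85)×0.85 = 3.247 m²
P = b + 2y√(1+z²) = 2.29 + 2×0.85×√(1+1.8²) = 5.791 m
R = A/P = 3.247/5.791 = 0.5607 m
Q = (1/n)·A·R^(2/3)·S^(1/2) = (1/0.014) × 3.247 × 0.5607^(2/3) × 0.00024^(1/2) = 2.443 m³/s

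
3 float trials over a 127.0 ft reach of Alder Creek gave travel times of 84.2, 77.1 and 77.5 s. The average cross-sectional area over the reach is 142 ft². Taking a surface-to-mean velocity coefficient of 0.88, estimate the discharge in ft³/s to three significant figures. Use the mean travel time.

199 ft³/s

t̄ = (84.2 + 77.1 + 77.5) / 3 = 79.6 s
v_surface = L / t̄ = 127.0 / 79.6 = 1.595 ft/s
v_mean = 0.88 × 1.595 = 1.404 ft/s
Q = A × v_mean = 142 × 1.404 = 199.4 ft³/s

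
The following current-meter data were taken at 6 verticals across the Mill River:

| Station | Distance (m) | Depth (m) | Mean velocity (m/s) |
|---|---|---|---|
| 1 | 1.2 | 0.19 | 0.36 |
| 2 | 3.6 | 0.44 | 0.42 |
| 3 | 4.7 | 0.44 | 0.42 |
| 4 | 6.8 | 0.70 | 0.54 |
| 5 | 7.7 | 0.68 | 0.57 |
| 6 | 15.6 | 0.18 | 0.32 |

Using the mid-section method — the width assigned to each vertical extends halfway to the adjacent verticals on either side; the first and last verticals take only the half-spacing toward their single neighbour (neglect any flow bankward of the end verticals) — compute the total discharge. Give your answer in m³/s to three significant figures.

3.20 m³/s

w_1 = (3.6 − 1.2)/2 = 1.2 m; q_1 = 0.36 × 0.19 × 1.2 = 0.08208 m³/s
w_2 = (4.7 − 1.2)/2 = 1.75 m; q_2 = 0.42 × 0.44 × 1.75 = 0.3234 m³/s
w_3 = (6.8 − 3.6)/2 = 1.6 m; q_3 = 0.42 × 0.44 × 1.6 = 0.2957 m³/s
w_4 = (7.7 − 4.7)/2 = 1.5 m; q_4 = 0.54 × 0.70 × 1.5 = 0.5670 m³/s
w_5 = (15.6 − 6.8)/2 = 4.4 m; q_5 = 0.57 × 0.68 × 4.4 = 1.705 m³/s
w_6 = (15.6 − 7.7)/2 = 3.95 m; q_6 = 0.32 × 0.18 × 3.95 = 0.2275 m³/s
Q = Σ qᵢ = 3.201 m³/s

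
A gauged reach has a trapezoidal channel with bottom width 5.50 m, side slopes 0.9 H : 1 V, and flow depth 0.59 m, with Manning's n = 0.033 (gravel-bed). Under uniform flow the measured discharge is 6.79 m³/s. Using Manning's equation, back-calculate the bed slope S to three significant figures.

A = (b + z·y)·y = (5.50 + 0.9×0.59)×0.59 = 3.558 m²
P = b + 2y√(1+z²) = 5.50 + 2×0.59×√(1+0.9²) = 7.088 m
R = A/P = 3.558/7.088 = 0.5020 m
S = (Q·n / (1·A·R^(2/3)))² = (6.79×0.033 / (1×3.558×0.6317))² = 0.009938

0.00994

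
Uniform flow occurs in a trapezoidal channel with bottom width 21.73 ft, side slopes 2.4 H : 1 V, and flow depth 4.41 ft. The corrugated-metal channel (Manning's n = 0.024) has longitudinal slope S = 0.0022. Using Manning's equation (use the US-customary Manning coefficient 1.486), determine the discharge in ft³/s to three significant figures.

897 ft³/s

A = (b + z·y)·y = (21.73 + 2.4×4.41)×4.41 = 142.5 ft²
P = b + 2y√(1+z²) = 21.73 + 2×4.41×√(1+2.4²) = 44.66 ft
R = A/P = 142.5/44.66 = 3.191 ft
Q = (1.486/n)·A·R^(2/3)·S^(1/2) = (1.486/0.024) × 142.5 × 3.191^(2/3) × 0.0022^(1/2) = 897.0 ft³/s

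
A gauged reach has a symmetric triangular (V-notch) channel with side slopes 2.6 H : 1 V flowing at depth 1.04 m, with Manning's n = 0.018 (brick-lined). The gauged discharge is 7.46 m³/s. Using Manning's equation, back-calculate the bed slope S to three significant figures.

0.00598

A = z·y² = 2.6×1.04² = 2.812 m²
P = 2y√(1+z²) = 2×1.04×√(1+2.6²) = 5.794 m
R = A/P = 2.812/5.794 = 0.4853 m
S = (Q·n / (1·A·R^(2/3)))² = (7.46×0.018 / (1×2.812×0.6176))² = 0.005978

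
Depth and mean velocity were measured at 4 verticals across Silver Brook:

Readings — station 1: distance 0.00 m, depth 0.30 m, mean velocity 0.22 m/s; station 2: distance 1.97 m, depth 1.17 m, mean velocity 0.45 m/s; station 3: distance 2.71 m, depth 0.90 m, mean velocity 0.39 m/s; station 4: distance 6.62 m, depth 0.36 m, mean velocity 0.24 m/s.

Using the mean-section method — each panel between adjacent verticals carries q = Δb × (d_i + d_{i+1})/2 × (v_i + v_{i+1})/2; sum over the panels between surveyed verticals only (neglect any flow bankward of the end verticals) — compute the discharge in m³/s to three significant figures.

1.58 m³/s

Panel 1-2: Δb = 1.97 m, d̄ = (0.30+1.17)/2 = 0.735, v̄ = (0.22+0.45)/2 = 0.335 → q = 1.97×0.735×0.335 = 0.4851 m³/s
Panel 2-3: Δb = 0.74 m, d̄ = (1.17+0.90)/2 = 1.035, v̄ = (0.45+0.39)/2 = 0.42 → q = 0.74×1.035×0.42 = 0.3217 m³/s
Panel 3-4: Δb = 3.91 m, d̄ = (0.90+0.36)/2 = 0.63, v̄ = (0.39+0.24)/2 = 0.315 → q = 3.91×0.63×0.315 = 0.7759 m³/s
Q = Σ q = 1.583 m³/s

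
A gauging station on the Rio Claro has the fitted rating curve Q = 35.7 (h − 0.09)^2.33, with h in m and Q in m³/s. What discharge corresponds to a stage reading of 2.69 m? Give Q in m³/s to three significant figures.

331 m³/s

Q = 35.7 × (2.69 − 0.09)^2.33 = 35.7 × 2.6^2.33 = 330.8 m³/s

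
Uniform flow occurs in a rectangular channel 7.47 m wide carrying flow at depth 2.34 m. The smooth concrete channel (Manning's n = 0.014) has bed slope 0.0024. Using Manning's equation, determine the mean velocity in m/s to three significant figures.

A = b·y = 7.47 × 2.34 = 17.48 m²
P = b + 2y = 7.47 + 2×2.34 = 12.15 m
R = A/P = 17.48/12.15 = 1.439 m
Q = (1/n)·A·R^(2/3)·S^(1/2) = (1/0.014) × 17.48 × 1.439^(2/3) × 0.0024^(1/2) = 77.95 m³/s
V = Q/A = 77.95/17.48 = 4.459 m/s

4.46 m/s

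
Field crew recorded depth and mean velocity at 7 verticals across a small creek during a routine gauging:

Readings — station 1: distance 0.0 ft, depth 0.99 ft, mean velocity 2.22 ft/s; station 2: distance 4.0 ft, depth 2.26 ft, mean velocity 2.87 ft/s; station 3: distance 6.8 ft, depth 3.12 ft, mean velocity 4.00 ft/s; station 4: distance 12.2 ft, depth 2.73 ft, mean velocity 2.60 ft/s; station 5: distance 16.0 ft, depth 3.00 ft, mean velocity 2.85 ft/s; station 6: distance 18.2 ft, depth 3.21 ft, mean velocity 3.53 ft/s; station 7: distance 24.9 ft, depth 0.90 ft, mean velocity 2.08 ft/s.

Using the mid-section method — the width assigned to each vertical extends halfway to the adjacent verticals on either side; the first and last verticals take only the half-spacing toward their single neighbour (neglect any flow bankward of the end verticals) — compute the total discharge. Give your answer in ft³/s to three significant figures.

193 ft³/s

w_1 = (4.0 − 0.0)/2 = 2 ft; q_1 = 2.22 × 0.99 × 2 = 4.396 ft³/s
w_2 = (6.8 − 0.0)/2 = 3.4 ft; q_2 = 2.87 × 2.26 × 3.4 = 22.05 ft³/s
w_3 = (12.2 − 4.0)/2 = 4.1 ft; q_3 = 4.00 × 3.12 × 4.1 = 51.17 ft³/s
w_4 = (16.0 − 6.8)/2 = 4.6 ft; q_4 = 2.60 × 2.73 × 4.6 = 32.65 ft³/s
w_5 = (18.2 − 12.2)/2 = 3 ft; q_5 = 2.85 × 3.00 × 3 = 25.65 ft³/s
w_6 = (24.9 − 16.0)/2 = 4.45 ft; q_6 = 3.53 × 3.21 × 4.45 = 50.42 ft³/s
w_7 = (24.9 − 18.2)/2 = 3.35 ft; q_7 = 2.08 × 0.90 × 3.35 = 6.271 ft³/s
Q = Σ qᵢ = 192.6 ft³/s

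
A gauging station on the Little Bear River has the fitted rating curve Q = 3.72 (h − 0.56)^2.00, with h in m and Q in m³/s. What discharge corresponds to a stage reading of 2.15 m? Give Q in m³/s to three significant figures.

9.40 m³/s

Q = 3.72 × (2.15 − 0.56)^2.00 = 3.72 × 1.59^2.00 = 9.405 m³/s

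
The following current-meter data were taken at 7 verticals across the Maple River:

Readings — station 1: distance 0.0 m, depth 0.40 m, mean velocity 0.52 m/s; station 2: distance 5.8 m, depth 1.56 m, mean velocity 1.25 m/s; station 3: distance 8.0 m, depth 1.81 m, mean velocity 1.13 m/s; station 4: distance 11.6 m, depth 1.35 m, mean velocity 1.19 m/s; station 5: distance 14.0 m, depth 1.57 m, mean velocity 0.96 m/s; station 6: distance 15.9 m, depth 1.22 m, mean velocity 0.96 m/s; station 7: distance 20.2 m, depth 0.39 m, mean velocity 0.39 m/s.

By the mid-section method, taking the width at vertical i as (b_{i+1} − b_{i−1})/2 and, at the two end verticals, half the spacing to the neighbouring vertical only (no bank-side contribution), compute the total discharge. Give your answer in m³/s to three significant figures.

w_1 = (5.8 − 0.0)/2 = 2.9 m; q_1 = 0.52 × 0.40 × 2.9 = 0.6032 m³/s
w_2 = (8.0 − 0.0)/2 = 4 m; q_2 = 1.25 × 1.56 × 4 = 7.800 m³/s
w_3 = (11.6 − 5.8)/2 = 2.9 m; q_3 = 1.13 × 1.81 × 2.9 = 5.931 m³/s
w_4 = (14.0 − 8.0)/2 = 3 m; q_4 = 1.19 × 1.35 × 3 = 4.820 m³/s
w_5 = (15.9 − 11.6)/2 = 2.15 m; q_5 = 0.96 × 1.57 × 2.15 = 3.240 m³/s
w_6 = (20.2 − 14.0)/2 = 3.1 m; q_6 = 0.96 × 1.22 × 3.1 = 3.631 m³/s
w_7 = (20.2 − 15.9)/2 = 2.15 m; q_7 = 0.39 × 0.39 × 2.15 = 0.3270 m³/s
Q = Σ qᵢ = 26.35 m³/s

26.4 m³/s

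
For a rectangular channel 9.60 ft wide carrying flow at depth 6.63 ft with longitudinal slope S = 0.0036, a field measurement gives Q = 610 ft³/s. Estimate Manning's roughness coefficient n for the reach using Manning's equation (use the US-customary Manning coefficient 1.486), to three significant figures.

A = b·y = 9.60 × 6.63 = 63.65 ft²
P = b + 2y = 9.60 + 2×6.63 = 22.86 ft
R = A/P = 63.65/22.86 = 2.784 ft
n = (1.486/Q)·A·R^(2/3)·S^(1/2) = (1.486/610) × 63.65 × 1.979 × 0.06000 = 0.01841

0.0184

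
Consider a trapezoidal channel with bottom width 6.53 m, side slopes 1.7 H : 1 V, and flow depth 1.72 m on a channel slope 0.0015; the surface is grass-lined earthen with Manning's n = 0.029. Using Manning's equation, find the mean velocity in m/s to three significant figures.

A = (b + z·y)·y = (6.53 + 1.7×1.72)×1.72 = 16.26 m²
P = b + 2y√(1+z²) = 6.53 + 2×1.72×√(1+1.7²) = 13.31 m
R = A/P = 16.26/13.31 = 1.221 m
Q = (1/n)·A·R^(2/3)·S^(1/2) = (1/0.029) × 16.26 × 1.221^(2/3) × 0.0015^(1/2) = 24.81 m³/s
V = Q/A = 24.81/16.26 = 1.526 m/s

1.53 m/s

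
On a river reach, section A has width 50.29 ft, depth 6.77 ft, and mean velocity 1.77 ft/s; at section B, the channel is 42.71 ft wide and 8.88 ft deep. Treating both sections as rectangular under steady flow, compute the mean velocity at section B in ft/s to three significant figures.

Q = A₁V₁ = (50.29×6.77) × 1.77 = 602.6 ft³/s
A₂ = 42.71 × 8.88 = 379.3 ft²
V₂ = Q/A₂ = 602.6/379.3 = 1.589 ft/s

1.59 ft/s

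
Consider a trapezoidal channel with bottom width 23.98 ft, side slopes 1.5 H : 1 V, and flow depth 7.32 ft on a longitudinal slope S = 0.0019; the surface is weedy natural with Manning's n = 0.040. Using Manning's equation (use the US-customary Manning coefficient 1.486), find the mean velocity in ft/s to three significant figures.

A = (b + z·y)·y = (23.98 + 1.5×7.32)×7.32 = 255.9 ft²
P = b + 2y√(1+z²) = 23.98 + 2×7.32×√(1+1.5²) = 50.37 ft
R = A/P = 255.9/50.37 = 5.080 ft
Q = (1.486/n)·A·R^(2/3)·S^(1/2) = (1.486/0.040) × 255.9 × 5.080^(2/3) × 0.0019^(1/2) = 1225 ft³/s
V = Q/A = 1225/255.9 = 4.786 ft/s

4.79 ft/s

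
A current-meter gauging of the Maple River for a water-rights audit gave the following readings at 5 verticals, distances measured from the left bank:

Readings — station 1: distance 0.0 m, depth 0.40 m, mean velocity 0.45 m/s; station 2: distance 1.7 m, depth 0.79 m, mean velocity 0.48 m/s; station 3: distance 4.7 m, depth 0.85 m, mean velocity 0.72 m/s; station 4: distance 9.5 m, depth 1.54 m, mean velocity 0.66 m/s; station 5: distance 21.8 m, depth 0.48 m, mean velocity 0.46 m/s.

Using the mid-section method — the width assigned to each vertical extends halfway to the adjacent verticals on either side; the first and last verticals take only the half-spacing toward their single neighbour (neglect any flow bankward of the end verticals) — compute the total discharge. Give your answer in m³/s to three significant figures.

13.5 m³/s

w_1 = (1.7 − 0.0)/2 = 0.85 m; q_1 = 0.45 × 0.40 × 0.85 = 0.1530 m³/s
w_2 = (4.7 − 0.0)/2 = 2.35 m; q_2 = 0.48 × 0.79 × 2.35 = 0.8911 m³/s
w_3 = (9.5 − 1.7)/2 = 3.9 m; q_3 = 0.72 × 0.85 × 3.9 = 2.387 m³/s
w_4 = (21.8 − 4.7)/2 = 8.55 m; q_4 = 0.66 × 1.54 × 8.55 = 8.690 m³/s
w_5 = (21.8 − 9.5)/2 = 6.15 m; q_5 = 0.46 × 0.48 × 6.15 = 1.358 m³/s
Q = Σ qᵢ = 13.48 m³/s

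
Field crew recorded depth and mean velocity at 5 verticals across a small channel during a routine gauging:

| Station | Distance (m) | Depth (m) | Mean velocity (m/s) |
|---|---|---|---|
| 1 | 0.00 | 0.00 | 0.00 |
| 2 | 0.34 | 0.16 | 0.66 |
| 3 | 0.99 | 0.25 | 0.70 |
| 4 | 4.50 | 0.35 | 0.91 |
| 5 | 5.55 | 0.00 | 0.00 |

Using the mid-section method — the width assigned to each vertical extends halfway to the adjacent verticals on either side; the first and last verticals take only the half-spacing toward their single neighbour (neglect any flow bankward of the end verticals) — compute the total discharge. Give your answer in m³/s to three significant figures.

w_2 = (0.99 − 0.00)/2 = 0.495 m; q_2 = 0.66 × 0.16 × 0.495 = 0.05227 m³/s
w_3 = (4.50 − 0.34)/2 = 2.08 m; q_3 = 0.70 × 0.25 × 2.08 = 0.3640 m³/s
w_4 = (5.55 − 0.99)/2 = 2.28 m; q_4 = 0.91 × 0.35 × 2.28 = 0.7262 m³/s
Stations 1, 5 contribute zero (depth or velocity is 0).
Q = Σ qᵢ = 1.142 m³/s

1.14 m³/s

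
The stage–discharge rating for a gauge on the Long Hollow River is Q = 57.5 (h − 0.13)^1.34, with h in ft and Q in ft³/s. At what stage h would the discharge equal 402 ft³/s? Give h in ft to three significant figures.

h − h₀ = (Q/C)^(1/b) = (402/57.5)^(1/1.34) = 4.268 ft
h = 0.13 + 4.268 = 4.398 ft

4.40 ft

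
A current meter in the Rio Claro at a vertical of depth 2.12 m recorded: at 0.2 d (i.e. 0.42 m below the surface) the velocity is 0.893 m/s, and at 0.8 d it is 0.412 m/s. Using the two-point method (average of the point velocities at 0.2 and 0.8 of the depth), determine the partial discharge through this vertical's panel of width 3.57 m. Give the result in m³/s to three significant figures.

v̄ = (0.893 + 0.412) / 2 = 0.6525 m/s
q = v̄ × d × w = 0.6525 × 2.12 × 3.57 = 4.938 m³/s

4.94 m³/s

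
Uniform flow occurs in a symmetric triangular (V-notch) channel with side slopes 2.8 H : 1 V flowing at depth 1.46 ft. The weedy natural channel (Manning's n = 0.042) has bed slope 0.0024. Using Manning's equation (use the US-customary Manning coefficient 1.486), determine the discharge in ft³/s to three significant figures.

8.06 ft³/s

A = z·y² = 2.8×1.46² = 5.968 ft²
P = 2y√(1+z²) = 2×1.46×√(1+2.8²) = 8.682 ft
R = A/P = 5.968/8.682 = 0.6875 ft
Q = (1.486/n)·A·R^(2/3)·S^(1/2) = (1.486/0.042) × 5.968 × 0.6875^(2/3) × 0.0024^(1/2) = 8.058 ft³/s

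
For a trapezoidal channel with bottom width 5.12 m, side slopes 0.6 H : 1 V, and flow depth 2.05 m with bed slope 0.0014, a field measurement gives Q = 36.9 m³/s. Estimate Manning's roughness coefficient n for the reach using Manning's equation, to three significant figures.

0.0158

A = (b + z·y)·y = (5.12 + 0.6×2.05)×2.05 = 13.02 m²
P = b + 2y√(1+z²) = 5.12 + 2×2.05×√(1+0.6²) = 9.901 m
R = A/P = 13.02/9.901 = 1.315 m
n = (1/Q)·A·R^(2/3)·S^(1/2) = (1/36.9) × 13.02 × 1.200 × 0.03742 = 0.01584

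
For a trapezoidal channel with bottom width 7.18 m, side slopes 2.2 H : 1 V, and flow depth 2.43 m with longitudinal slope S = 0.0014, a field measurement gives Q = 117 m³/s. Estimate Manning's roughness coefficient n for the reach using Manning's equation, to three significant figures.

A = (b + z·y)·y = (7.18 + 2.2×2.43)×2.43 = 30.44 m²
P = b + 2y√(1+z²) = 7.18 + 2×2.43×√(1+2.2²) = 18.92 m
R = A/P = 30.44/18.92 = 1.608 m
n = (1/Q)·A·R^(2/3)·S^(1/2) = (1/117) × 30.44 × 1.373 × 0.03742 = 0.01336

0.0134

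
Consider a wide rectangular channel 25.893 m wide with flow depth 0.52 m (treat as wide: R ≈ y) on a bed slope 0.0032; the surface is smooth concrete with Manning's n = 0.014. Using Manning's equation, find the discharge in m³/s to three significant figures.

A = b·y = 25.893 × 0.52 = 13.46 m²
Wide channel: R ≈ y = 0.52 m
Q = (1/n)·A·R^(2/3)·S^(1/2) = (1/0.014) × 13.46 × 0.5200^(2/3) × 0.0032^(1/2) = 35.18 m³/s

35.2 m³/s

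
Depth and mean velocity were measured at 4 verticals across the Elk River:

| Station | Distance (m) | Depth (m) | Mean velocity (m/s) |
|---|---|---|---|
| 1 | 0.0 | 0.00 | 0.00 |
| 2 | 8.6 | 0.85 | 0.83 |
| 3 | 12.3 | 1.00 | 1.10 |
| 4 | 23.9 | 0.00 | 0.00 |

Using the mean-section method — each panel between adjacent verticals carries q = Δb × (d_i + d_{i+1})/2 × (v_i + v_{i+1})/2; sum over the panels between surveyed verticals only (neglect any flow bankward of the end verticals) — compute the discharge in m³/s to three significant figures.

8.01 m³/s

Panel 1-2: Δb = 8.6 m, d̄ = (0.00+0.85)/2 = 0.425, v̄ = (0.00+0.83)/2 = 0.415 → q = 8.6×0.425×0.415 = 1.517 m³/s
Panel 2-3: Δb = 3.7 m, d̄ = (0.85+1.00)/2 = 0.925, v̄ = (0.83+1.10)/2 = 0.965 → q = 3.7×0.925×0.965 = 3.303 m³/s
Panel 3-4: Δb = 11.6 m, d̄ = (1.00+0.00)/2 = 0.5, v̄ = (1.10+0.00)/2 = 0.55 → q = 11.6×0.5×0.55 = 3.190 m³/s
Q = Σ q = 8.010 m³/s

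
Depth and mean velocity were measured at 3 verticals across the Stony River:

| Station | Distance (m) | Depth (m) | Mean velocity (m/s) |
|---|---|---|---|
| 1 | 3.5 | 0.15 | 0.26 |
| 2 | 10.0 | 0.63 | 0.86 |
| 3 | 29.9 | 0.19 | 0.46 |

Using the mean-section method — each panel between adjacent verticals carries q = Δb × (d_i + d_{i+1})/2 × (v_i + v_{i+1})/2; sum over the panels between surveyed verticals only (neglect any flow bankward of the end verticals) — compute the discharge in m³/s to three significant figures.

6.80 m³/s

Panel 1-2: Δb = 6.5 m, d̄ = (0.15+0.63)/2 = 0.39, v̄ = (0.26+0.86)/2 = 0.56 → q = 6.5×0.39×0.56 = 1.420 m³/s
Panel 2-3: Δb = 19.9 m, d̄ = (0.63+0.19)/2 = 0.41, v̄ = (0.86+0.46)/2 = 0.66 → q = 19.9×0.41×0.66 = 5.385 m³/s
Q = Σ q = 6.805 m³/s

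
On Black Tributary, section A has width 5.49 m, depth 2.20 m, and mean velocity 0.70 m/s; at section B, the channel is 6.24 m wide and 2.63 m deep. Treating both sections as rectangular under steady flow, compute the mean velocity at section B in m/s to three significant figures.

0.515 m/s

Q = A₁V₁ = (5.49×2.20) × 0.70 = 8.455 m³/s
A₂ = 6.24 × 2.63 = 16.41 m²
V₂ = Q/A₂ = 8.455/16.41 = 0.5152 m/s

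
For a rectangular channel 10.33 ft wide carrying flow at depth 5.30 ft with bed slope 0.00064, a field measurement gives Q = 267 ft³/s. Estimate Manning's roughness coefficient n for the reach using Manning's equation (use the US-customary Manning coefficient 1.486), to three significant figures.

A = b·y = 10.33 × 5.30 = 54.75 ft²
P = b + 2y = 10.33 + 2×5.30 = 20.93 ft
R = A/P = 54.75/20.93 = 2.616 ft
n = (1.486/Q)·A·R^(2/3)·S^(1/2) = (1.486/267) × 54.75 × 1.898 × 0.02530 = 0.01463

0.0146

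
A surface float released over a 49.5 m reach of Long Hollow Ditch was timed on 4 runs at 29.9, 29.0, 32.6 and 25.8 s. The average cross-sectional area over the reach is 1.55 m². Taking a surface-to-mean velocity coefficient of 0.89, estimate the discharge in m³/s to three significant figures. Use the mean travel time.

t̄ = (29.9 + 29.0 + 32.6 + 25.8) / 4 = 29.325 s
v_surface = L / t̄ = 49.5 / 29.325 = 1.688 m/s
v_mean = 0.89 × 1.688 = 1.502 m/s
Q = A × v_mean = 1.55 × 1.502 = 2.329 m³/s

2.33 m³/s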